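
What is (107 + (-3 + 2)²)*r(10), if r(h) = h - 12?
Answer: -216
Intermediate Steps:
r(h) = -12 + h
(107 + (-3 + 2)²)*r(10) = (107 + (-3 + 2)²)*(-12 + 10) = (107 + (-1)²)*(-2) = (107 + 1)*(-2) = 108*(-2) = -216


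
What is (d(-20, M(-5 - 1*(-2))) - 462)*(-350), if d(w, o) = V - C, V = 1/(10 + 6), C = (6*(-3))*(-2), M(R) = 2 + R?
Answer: 1394225/8 ≈ 1.7428e+5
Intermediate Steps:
C = 36 (C = -18*(-2) = 36)
V = 1/16 ≈ 0.062500
d(w, o) = -575/16 (d(w, o) = 1/16 - 1*36 = 1/16 - 36 = -575/16)
(d(-20, M(-5 - 1*(-2))) - 462)*(-350) = (-575/16 - 462)*(-350) = -7967/16*(-350) = 1394225/8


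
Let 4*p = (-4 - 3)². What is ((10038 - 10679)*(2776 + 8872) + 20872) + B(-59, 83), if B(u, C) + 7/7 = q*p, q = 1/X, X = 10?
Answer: -297819831/40 ≈ -7.4455e+6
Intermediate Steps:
q = ⅒ (q = 1/10 = ⅒ ≈ 0.10000)
p = 49/4 (p = (-4 - 3)²/4 = (¼)*(-7)² = (¼)*49 = 49/4 ≈ 12.250)
B(u, C) = 9/40 (B(u, C) = -1 + (⅒)*(49/4) = -1 + 49/40 = 9/40)
((10038 - 10679)*(2776 + 8872) + 20872) + B(-59, 83) = ((10038 - 10679)*(2776 + 8872) + 20872) + 9/40 = (-641*11648 + 20872) + 9/40 = (-7466368 + 20872) + 9/40 = -7445496 + 9/40 = -297819831/40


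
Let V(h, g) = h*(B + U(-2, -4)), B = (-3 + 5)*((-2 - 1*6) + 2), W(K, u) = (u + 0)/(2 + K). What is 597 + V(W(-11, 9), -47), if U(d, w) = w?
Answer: 613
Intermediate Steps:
W(K, u) = u/(2 + K)
B = -12 (B = 2*((-2 - 6) + 2) = 2*(-8 + 2) = 2*(-6) = -12)
V(h, g) = -16*h (V(h, g) = h*(-12 - 4) = h*(-16) = -16*h)
597 + V(W(-11, 9), -47) = 597 - 144/(2 - 11) = 597 - 144/(-9) = 597 - 144*(-1)/9 = 597 - 16*(-1) = 597 + 16 = 613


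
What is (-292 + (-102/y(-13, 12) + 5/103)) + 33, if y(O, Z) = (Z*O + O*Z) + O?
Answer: -8657894/33475 ≈ -258.64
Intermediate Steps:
y(O, Z) = O + 2*O*Z (y(O, Z) = (O*Z + O*Z) + O = 2*O*Z + O = O + 2*O*Z)
(-292 + (-102/y(-13, 12) + 5/103)) + 33 = (-292 + (-102*(-1/(13*(1 + 2*12))) + 5/103)) + 33 = (-292 + (-102*(-1/(13*(1 + 24))) + 5*(1/103))) + 33 = (-292 + (-102/((-13*25)) + 5/103)) + 33 = (-292 + (-102/(-325) + 5/103)) + 33 = (-292 + (-102*(-1/325) + 5/103)) + 33 = (-292 + (102/325 + 5/103)) + 33 = (-292 + 12131/33475) + 33 = -9762569/33475 + 33 = -8657894/33475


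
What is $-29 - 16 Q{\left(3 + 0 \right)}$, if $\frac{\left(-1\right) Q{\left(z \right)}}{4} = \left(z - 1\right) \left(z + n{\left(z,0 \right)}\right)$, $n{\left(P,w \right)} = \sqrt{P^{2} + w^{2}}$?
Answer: $739$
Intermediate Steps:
$Q{\left(z \right)} = - 4 \left(-1 + z\right) \left(z + \sqrt{z^{2}}\right)$ ($Q{\left(z \right)} = - 4 \left(z - 1\right) \left(z + \sqrt{z^{2} + 0^{2}}\right) = - 4 \left(-1 + z\right) \left(z + \sqrt{z^{2} + 0}\right) = - 4 \left(-1 + z\right) \left(z + \sqrt{z^{2}}\right)$)
$-29 - 16 Q{\left(3 + 0 \right)} = -29 - 16 \left(- 4 \left(3 + 0\right)^{2} + 4 \left(3 + 0\right) + 4 \sqrt{\left(3 + 0\right)^{2}} - 4 \left(3 + 0\right) \sqrt{\left(3 + 0\right)^{2}}\right) = -29 - 16 \left(- 4 \cdot 3^{2} + 4 \cdot 3 + 4 \sqrt{3^{2}} - 12 \sqrt{3^{2}}\right) = -29 - 16 \left(\left(-4\right) 9 + 12 + 4 \sqrt{9} - 12 \sqrt{9}\right) = -29 - 16 \left(-36 + 12 + 4 \cdot 3 - 12 \cdot 3\right) = -29 - 16 \left(-36 + 12 + 12 - 36\right) = -29 - -768 = -29 + 768 = 739$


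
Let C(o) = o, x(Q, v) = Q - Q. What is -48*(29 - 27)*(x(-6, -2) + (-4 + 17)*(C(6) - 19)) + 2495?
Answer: 18719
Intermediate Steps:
x(Q, v) = 0
-48*(29 - 27)*(x(-6, -2) + (-4 + 17)*(C(6) - 19)) + 2495 = -48*(29 - 27)*(0 + (-4 + 17)*(6 - 19)) + 2495 = -96*(0 + 13*(-13)) + 2495 = -96*(0 - 169) + 2495 = -96*(-169) + 2495 = -48*(-338) + 2495 = 16224 + 2495 = 18719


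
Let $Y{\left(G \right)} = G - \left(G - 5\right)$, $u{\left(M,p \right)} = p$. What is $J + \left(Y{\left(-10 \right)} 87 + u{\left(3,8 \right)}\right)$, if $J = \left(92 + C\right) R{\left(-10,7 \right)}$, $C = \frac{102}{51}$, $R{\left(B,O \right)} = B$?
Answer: $-497$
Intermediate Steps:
$Y{\left(G \right)} = 5$ ($Y{\left(G \right)} = G - \left(G - 5\right) = G - \left(-5 + G\right) = 5$)
$C = 2$ ($C = 102 \cdot \frac{1}{51} = 2$)
$J = -940$ ($J = \left(92 + 2\right) \left(-10\right) = 94 \left(-10\right) = -940$)
$J + \left(Y{\left(-10 \right)} 87 + u{\left(3,8 \right)}\right) = -940 + \left(5 \cdot 87 + 8\right) = -940 + \left(435 + 8\right) = -940 + 443 = -497$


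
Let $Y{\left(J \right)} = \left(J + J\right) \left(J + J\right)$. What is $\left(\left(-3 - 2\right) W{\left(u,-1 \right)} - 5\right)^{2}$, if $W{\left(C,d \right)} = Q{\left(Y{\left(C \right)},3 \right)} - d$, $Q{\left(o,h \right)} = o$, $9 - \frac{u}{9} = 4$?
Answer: $1641060100$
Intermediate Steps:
$u = 45$ ($u = 81 - 36 = 45$)
$Y{\left(J \right)} = 4 J^{2}$ ($Y{\left(J \right)} = 2 J 2 J = 4 J^{2}$)
$W{\left(C,d \right)} = - d + 4 C^{2}$ ($W{\left(C,d \right)} = 4 C^{2} - d = - d + 4 C^{2}$)
$\left(\left(-3 - 2\right) W{\left(u,-1 \right)} - 5\right)^{2} = \left(\left(-3 - 2\right) \left(\left(-1\right) \left(-1\right) + 4 \cdot 45^{2}\right) - 5\right)^{2} = \left(- 5 \left(1 + 4 \cdot 2025\right) - 5\right)^{2} = \left(- 5 \left(1 + 8100\right) - 5\right)^{2} = \left(\left(-5\right) 8101 - 5\right)^{2} = \left(-40505 - 5\right)^{2} = \left(-40510\right)^{2} = 1641060100$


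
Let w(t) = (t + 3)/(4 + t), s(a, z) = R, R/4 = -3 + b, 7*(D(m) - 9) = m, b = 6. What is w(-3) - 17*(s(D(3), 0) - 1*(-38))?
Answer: -850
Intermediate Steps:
D(m) = 9 + m/7
R = 12 (R = 4*(-3 + 6) = 4*3 = 12)
s(a, z) = 12
w(t) = (3 + t)/(4 + t)
w(-3) - 17*(s(D(3), 0) - 1*(-38)) = (3 - 3)/(4 - 3) - 17*(12 - 1*(-38)) = 0/1 - 17*(12 + 38) = 1*0 - 17*50 = 0 - 850 = -850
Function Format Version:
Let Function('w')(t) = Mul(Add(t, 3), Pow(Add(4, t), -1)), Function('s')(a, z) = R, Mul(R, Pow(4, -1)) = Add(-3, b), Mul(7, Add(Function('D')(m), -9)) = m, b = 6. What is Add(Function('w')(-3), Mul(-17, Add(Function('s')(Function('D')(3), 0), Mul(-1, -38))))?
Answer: -850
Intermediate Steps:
Function('D')(m) = Add(9, Mul(Rational(1, 7), m))
R = 12 (R = Mul(4, Add(-3, 6)) = Mul(4, 3) = 12)
Function('s')(a, z) = 12
Function('w')(t) = Mul(Pow(Add(4, t), -1), Add(3, t)) (Function('w')(t) = Mul(Add(3, t), Pow(Add(4, t), -1)) = Mul(Pow(Add(4, t), -1), Add(3, t)))
Add(Function('w')(-3), Mul(-17, Add(Function('s')(Function('D')(3), 0), Mul(-1, -38)))) = Add(Mul(Pow(Add(4, -3), -1), Add(3, -3)), Mul(-17, Add(12, Mul(-1, -38)))) = Add(Mul(Pow(1, -1), 0), Mul(-17, Add(12, 38))) = Add(Mul(1, 0), Mul(-17, 50)) = Add(0, -850) = -850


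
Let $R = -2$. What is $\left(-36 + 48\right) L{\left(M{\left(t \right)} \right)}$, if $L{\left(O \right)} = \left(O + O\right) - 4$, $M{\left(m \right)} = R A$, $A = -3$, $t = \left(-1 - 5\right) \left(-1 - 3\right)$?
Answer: $96$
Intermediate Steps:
$t = 24$ ($t = \left(-6\right) \left(-4\right) = 24$)
$M{\left(m \right)} = 6$ ($M{\left(m \right)} = \left(-2\right) \left(-3\right) = 6$)
$L{\left(O \right)} = -4 + 2 O$ ($L{\left(O \right)} = 2 O - 4 = -4 + 2 O$)
$\left(-36 + 48\right) L{\left(M{\left(t \right)} \right)} = \left(-36 + 48\right) \left(-4 + 2 \cdot 6\right) = 12 \left(-4 + 12\right) = 12 \cdot 8 = 96$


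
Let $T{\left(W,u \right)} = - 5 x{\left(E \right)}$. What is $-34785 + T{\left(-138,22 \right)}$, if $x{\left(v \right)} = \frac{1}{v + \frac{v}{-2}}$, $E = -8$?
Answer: $- \frac{139135}{4} \approx -34784.0$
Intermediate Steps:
$x{\left(v \right)} = \frac{2}{v}$ ($x{\left(v \right)} = \frac{1}{v + v \left(- \frac{1}{2}\right)} = \frac{1}{v - \frac{v}{2}} = \frac{1}{\frac{1}{2} v} = \frac{2}{v}$)
$T{\left(W,u \right)} = \frac{5}{4}$ ($T{\left(W,u \right)} = - 5 \frac{2}{-8} = - 5 \cdot 2 \left(- \frac{1}{8}\right) = \left(-5\right) \left(- \frac{1}{4}\right) = \frac{5}{4}$)
$-34785 + T{\left(-138,22 \right)} = -34785 + \frac{5}{4} = - \frac{139135}{4}$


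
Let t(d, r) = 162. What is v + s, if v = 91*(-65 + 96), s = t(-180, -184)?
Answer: 2983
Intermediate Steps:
s = 162
v = 2821 (v = 91*31 = 2821)
v + s = 2821 + 162 = 2983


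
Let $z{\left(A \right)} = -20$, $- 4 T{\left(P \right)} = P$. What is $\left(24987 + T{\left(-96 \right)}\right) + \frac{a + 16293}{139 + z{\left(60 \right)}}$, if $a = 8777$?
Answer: $\frac{3001379}{119} \approx 25222.0$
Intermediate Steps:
$T{\left(P \right)} = - \frac{P}{4}$
$\left(24987 + T{\left(-96 \right)}\right) + \frac{a + 16293}{139 + z{\left(60 \right)}} = \left(24987 - -24\right) + \frac{8777 + 16293}{139 - 20} = \left(24987 + 24\right) + \frac{25070}{119} = 25011 + 25070 \cdot \frac{1}{119} = 25011 + \frac{25070}{119} = \frac{3001379}{119}$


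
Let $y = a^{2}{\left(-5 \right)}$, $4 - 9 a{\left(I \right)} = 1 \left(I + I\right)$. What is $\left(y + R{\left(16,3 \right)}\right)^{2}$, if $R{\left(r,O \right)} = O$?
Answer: $\frac{192721}{6561} \approx 29.374$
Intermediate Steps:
$a{\left(I \right)} = \frac{4}{9} - \frac{2 I}{9}$ ($a{\left(I \right)} = \frac{4}{9} - \frac{1 \left(I + I\right)}{9} = \frac{4}{9} - \frac{1 \cdot 2 I}{9} = \frac{4}{9} - \frac{2 I}{9}$)
$y = \frac{196}{81}$ ($y = \left(\frac{4}{9} - - \frac{10}{9}\right)^{2} = \left(\frac{4}{9} + \frac{10}{9}\right)^{2} = \left(\frac{14}{9}\right)^{2} = \frac{196}{81} \approx 2.4198$)
$\left(y + R{\left(16,3 \right)}\right)^{2} = \left(\frac{196}{81} + 3\right)^{2} = \left(\frac{439}{81}\right)^{2} = \frac{192721}{6561}$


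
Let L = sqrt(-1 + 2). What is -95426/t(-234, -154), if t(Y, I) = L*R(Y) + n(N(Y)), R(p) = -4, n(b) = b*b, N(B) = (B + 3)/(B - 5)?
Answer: 5450828546/175123 ≈ 31126.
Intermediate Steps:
N(B) = (3 + B)/(-5 + B)
L = 1 (L = sqrt(1) = 1)
n(b) = b**2
t(Y, I) = -4 + (3 + Y)**2/(-5 + Y)**2 (t(Y, I) = 1*(-4) + ((3 + Y)/(-5 + Y))**2 = -4 + (3 + Y)**2/(-5 + Y)**2)
-95426/t(-234, -154) = -95426/(-4 + (3 - 234)**2/(-5 - 234)**2) = -95426/(-4 + (-231)**2/(-239)**2) = -95426/(-4 + (1/57121)*53361) = -95426/(-4 + 53361/57121) = -95426/(-175123/57121) = -95426*(-57121/175123) = 5450828546/175123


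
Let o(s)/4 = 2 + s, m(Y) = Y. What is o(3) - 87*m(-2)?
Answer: 194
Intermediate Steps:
o(s) = 8 + 4*s (o(s) = 4*(2 + s) = 8 + 4*s)
o(3) - 87*m(-2) = (8 + 4*3) - 87*(-2) = (8 + 12) + 174 = 20 + 174 = 194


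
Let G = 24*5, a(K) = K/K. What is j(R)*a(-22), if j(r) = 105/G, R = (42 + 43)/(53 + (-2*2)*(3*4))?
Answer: 7/8 ≈ 0.87500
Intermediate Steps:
a(K) = 1
G = 120
R = 17 (R = 85/(53 - 4*12) = 85/(53 - 48) = 85/5 = 85*(⅕) = 17)
j(r) = 7/8 (j(r) = 105/120 = 105*(1/120) = 7/8)
j(R)*a(-22) = (7/8)*1 = 7/8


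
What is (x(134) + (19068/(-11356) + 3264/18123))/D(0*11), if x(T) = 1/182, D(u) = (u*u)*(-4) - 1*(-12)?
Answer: -221991311/1783641496 ≈ -0.12446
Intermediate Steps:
D(u) = 12 - 4*u**2 (D(u) = u**2*(-4) + 12 = -4*u**2 + 12 = 12 - 4*u**2)
x(T) = 1/182
(x(134) + (19068/(-11356) + 3264/18123))/D(0*11) = (1/182 + (19068/(-11356) + 3264/18123))/(12 - 4*(0*11)**2) = (1/182 + (19068*(-1/11356) + 3264*(1/18123)))/(12 - 4*0**2) = (1/182 + (-4767/2839 + 1088/6041))/(12 - 4*0) = (1/182 - 25708615/17150399)/(12 + 0) = -665973933/445910374/12 = -665973933/445910374*1/12 = -221991311/1783641496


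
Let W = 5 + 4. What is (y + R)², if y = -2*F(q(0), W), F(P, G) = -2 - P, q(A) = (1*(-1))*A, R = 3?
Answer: 49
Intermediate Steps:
W = 9
q(A) = -A
y = 4 (y = -2*(-2 - (-1)*0) = -2*(-2 - 1*0) = -2*(-2 + 0) = -2*(-2) = 4)
(y + R)² = (4 + 3)² = 7² = 49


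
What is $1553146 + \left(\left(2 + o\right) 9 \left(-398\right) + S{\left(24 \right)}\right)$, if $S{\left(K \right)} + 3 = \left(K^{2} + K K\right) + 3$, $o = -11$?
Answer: $1586536$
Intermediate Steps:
$S{\left(K \right)} = 2 K^{2}$ ($S{\left(K \right)} = -3 + \left(\left(K^{2} + K K\right) + 3\right) = -3 + \left(\left(K^{2} + K^{2}\right) + 3\right) = -3 + \left(2 K^{2} + 3\right) = -3 + \left(3 + 2 K^{2}\right) = 2 K^{2}$)
$1553146 + \left(\left(2 + o\right) 9 \left(-398\right) + S{\left(24 \right)}\right) = 1553146 + \left(\left(2 - 11\right) 9 \left(-398\right) + 2 \cdot 24^{2}\right) = 1553146 + \left(\left(-9\right) 9 \left(-398\right) + 2 \cdot 576\right) = 1553146 + \left(\left(-81\right) \left(-398\right) + 1152\right) = 1553146 + \left(32238 + 1152\right) = 1553146 + 33390 = 1586536$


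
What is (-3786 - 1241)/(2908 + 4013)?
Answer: -5027/6921 ≈ -0.72634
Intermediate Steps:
(-3786 - 1241)/(2908 + 4013) = -5027/6921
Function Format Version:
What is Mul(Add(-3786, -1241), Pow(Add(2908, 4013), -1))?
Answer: Rational(-5027, 6921) ≈ -0.72634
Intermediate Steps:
Mul(Add(-3786, -1241), Pow(Add(2908, 4013), -1)) = Mul(-5027, Pow(6921, -1)) = Mul(-5027, Rational(1, 6921)) = Rational(-5027, 6921)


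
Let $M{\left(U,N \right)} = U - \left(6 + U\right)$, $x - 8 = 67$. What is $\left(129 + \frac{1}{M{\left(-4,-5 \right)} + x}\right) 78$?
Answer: $\frac{231452}{23} \approx 10063.0$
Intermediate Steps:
$x = 75$ ($x = 8 + 67 = 75$)
$M{\left(U,N \right)} = -6$
$\left(129 + \frac{1}{M{\left(-4,-5 \right)} + x}\right) 78 = \left(129 + \frac{1}{-6 + 75}\right) 78 = \left(129 + \frac{1}{69}\right) 78 = \frac{8902}{69} \cdot 78 = \frac{231452}{23}$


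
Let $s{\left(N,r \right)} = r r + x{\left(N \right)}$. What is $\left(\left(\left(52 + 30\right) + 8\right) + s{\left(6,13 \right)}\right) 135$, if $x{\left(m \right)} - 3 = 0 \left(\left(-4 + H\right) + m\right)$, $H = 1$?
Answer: $35370$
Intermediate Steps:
$x{\left(m \right)} = 3$ ($x{\left(m \right)} = 3 + 0 \left(\left(-4 + 1\right) + m\right) = 3 + 0 \left(-3 + m\right) = 3 + 0 = 3$)
$s{\left(N,r \right)} = 3 + r^{2}$ ($s{\left(N,r \right)} = r r + 3 = r^{2} + 3 = 3 + r^{2}$)
$\left(\left(\left(52 + 30\right) + 8\right) + s{\left(6,13 \right)}\right) 135 = \left(\left(\left(52 + 30\right) + 8\right) + \left(3 + 13^{2}\right)\right) 135 = \left(\left(82 + 8\right) + \left(3 + 169\right)\right) 135 = \left(90 + 172\right) 135 = 262 \cdot 135 = 35370$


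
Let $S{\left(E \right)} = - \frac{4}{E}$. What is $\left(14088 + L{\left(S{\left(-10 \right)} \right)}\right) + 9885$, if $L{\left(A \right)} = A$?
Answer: $\frac{119867}{5} \approx 23973.0$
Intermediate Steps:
$\left(14088 + L{\left(S{\left(-10 \right)} \right)}\right) + 9885 = \left(14088 - \frac{4}{-10}\right) + 9885 = \left(14088 - - \frac{2}{5}\right) + 9885 = \left(14088 + \frac{2}{5}\right) + 9885 = \frac{70442}{5} + 9885 = \frac{119867}{5}$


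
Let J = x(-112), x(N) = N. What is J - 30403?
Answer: -30515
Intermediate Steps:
J = -112
J - 30403 = -112 - 30403 = -30515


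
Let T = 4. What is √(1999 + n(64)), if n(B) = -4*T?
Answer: √1983 ≈ 44.531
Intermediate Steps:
n(B) = -16 (n(B) = -4*4 = -16)
√(1999 + n(64)) = √(1999 - 16) = √1983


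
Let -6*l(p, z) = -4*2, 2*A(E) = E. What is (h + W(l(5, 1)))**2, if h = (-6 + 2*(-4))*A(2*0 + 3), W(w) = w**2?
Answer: 29929/81 ≈ 369.49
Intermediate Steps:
A(E) = E/2
l(p, z) = 4/3 (l(p, z) = -(-2)*2/3 = -1/6*(-8) = 4/3)
h = -21 (h = (-6 + 2*(-4))*((2*0 + 3)/2) = (-6 - 8)*((0 + 3)/2) = -7*3 = -14*3/2 = -21)
(h + W(l(5, 1)))**2 = (-21 + (4/3)**2)**2 = (-21 + 16/9)**2 = (-173/9)**2 = 29929/81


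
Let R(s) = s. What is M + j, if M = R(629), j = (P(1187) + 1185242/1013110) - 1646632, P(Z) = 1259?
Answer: -833152704299/506555 ≈ -1.6447e+6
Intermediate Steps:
j = -833471327394/506555 (j = (1259 + 1185242/1013110) - 1646632 = (1259 + 1185242*(1/1013110)) - 1646632 = (1259 + 592621/506555) - 1646632 = 638345366/506555 - 1646632 = -833471327394/506555 ≈ -1.6454e+6)
M = 629
M + j = 629 - 833471327394/506555 = -833152704299/506555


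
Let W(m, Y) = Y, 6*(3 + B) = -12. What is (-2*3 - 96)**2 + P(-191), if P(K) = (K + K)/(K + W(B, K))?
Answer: 10405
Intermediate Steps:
B = -5 (B = -3 + (1/6)*(-12) = -3 - 2 = -5)
P(K) = 1 (P(K) = (K + K)/(K + K) = (2*K)/((2*K)) = (2*K)*(1/(2*K)) = 1)
(-2*3 - 96)**2 + P(-191) = (-2*3 - 96)**2 + 1 = (-6 - 96)**2 + 1 = (-102)**2 + 1 = 10404 + 1 = 10405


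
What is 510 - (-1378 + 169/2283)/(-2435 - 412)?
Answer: 254746285/499977 ≈ 509.52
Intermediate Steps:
510 - (-1378 + 169/2283)/(-2435 - 412) = 510 - (-1378 + 169*(1/2283))/(-2847) = 510 - (-1378 + 169/2283)*(-1)/2847 = 510 - (-3145805)*(-1)/(2283*2847) = 510 - 1*241985/499977 = 510 - 241985/499977 = 254746285/499977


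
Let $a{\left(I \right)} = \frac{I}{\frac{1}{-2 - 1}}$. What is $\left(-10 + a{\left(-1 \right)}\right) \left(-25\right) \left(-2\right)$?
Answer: $-350$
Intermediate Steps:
$a{\left(I \right)} = - 3 I$ ($a{\left(I \right)} = \frac{I}{\frac{1}{-3}} = \frac{I}{- \frac{1}{3}} = I \left(-3\right) = - 3 I$)
$\left(-10 + a{\left(-1 \right)}\right) \left(-25\right) \left(-2\right) = \left(-10 - -3\right) \left(-25\right) \left(-2\right) = \left(-10 + 3\right) \left(-25\right) \left(-2\right) = \left(-7\right) \left(-25\right) \left(-2\right) = 175 \left(-2\right) = -350$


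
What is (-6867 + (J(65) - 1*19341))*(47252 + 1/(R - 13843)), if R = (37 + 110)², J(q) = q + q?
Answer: -4784778831287/3883 ≈ -1.2322e+9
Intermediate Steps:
J(q) = 2*q
R = 21609 (R = 147² = 21609)
(-6867 + (J(65) - 1*19341))*(47252 + 1/(R - 13843)) = (-6867 + (2*65 - 1*19341))*(47252 + 1/(21609 - 13843)) = (-6867 + (130 - 19341))*(47252 + 1/7766) = (-6867 - 19211)*(47252 + 1/7766) = -26078*366959033/7766 = -4784778831287/3883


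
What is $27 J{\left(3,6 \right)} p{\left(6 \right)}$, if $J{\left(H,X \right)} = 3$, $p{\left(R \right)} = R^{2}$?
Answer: $2916$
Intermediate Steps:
$27 J{\left(3,6 \right)} p{\left(6 \right)} = 27 \cdot 3 \cdot 6^{2} = 81 \cdot 36 = 2916$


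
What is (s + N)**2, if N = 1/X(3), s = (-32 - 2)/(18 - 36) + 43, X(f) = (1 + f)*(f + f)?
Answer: 10465225/5184 ≈ 2018.8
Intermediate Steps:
X(f) = 2*f*(1 + f) (X(f) = (1 + f)*(2*f) = 2*f*(1 + f))
s = 404/9 (s = -34/(-18) + 43 = -34*(-1/18) + 43 = 17/9 + 43 = 404/9 ≈ 44.889)
N = 1/24 (N = 1/(2*3*(1 + 3)) = 1/(2*3*4) = 1/24 ≈ 0.041667)
(s + N)**2 = (404/9 + 1/24)**2 = (3235/72)**2 = 10465225/5184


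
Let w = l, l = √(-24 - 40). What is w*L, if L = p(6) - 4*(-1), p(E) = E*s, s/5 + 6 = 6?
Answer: 32*I ≈ 32.0*I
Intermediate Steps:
s = 0 (s = -30 + 5*6 = -30 + 30 = 0)
p(E) = 0 (p(E) = E*0 = 0)
l = 8*I (l = √(-64) = 8*I ≈ 8.0*I)
w = 8*I ≈ 8.0*I
L = 4 (L = 0 - 4*(-1) = 0 - 2*(-2) = 0 + 4 = 4)
w*L = (8*I)*4 = 32*I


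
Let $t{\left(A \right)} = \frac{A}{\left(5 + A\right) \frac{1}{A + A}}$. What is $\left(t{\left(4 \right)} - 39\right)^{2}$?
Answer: $\frac{101761}{81} \approx 1256.3$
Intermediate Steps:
$t{\left(A \right)} = \frac{2 A^{2}}{5 + A}$ ($t{\left(A \right)} = \frac{A}{\left(5 + A\right) \frac{1}{2 A}} = \frac{A}{\frac{1}{2} \frac{1}{A} \left(5 + A\right)} = A \frac{2 A}{5 + A} = \frac{2 A^{2}}{5 + A}$)
$\left(t{\left(4 \right)} - 39\right)^{2} = \left(\frac{2 \cdot 4^{2}}{5 + 4} - 39\right)^{2} = \left(2 \cdot 16 \cdot \frac{1}{9} - 39\right)^{2} = \left(\frac{32}{9} - 39\right)^{2} = \left(- \frac{319}{9}\right)^{2} = \frac{101761}{81}$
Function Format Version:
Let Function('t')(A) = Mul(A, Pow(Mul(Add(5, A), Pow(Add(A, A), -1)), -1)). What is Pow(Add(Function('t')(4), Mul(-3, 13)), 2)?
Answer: Rational(101761, 81) ≈ 1256.3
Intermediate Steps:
Function('t')(A) = Mul(2, Pow(A, 2), Pow(Add(5, A), -1)) (Function('t')(A) = Mul(A, Pow(Mul(Add(5, A), Pow(Mul(2, A), -1)), -1)) = Mul(A, Pow(Mul(Add(5, A), Mul(Rational(1, 2), Pow(A, -1))), -1)) = Mul(A, Pow(Mul(Rational(1, 2), Pow(A, -1), Add(5, A)), -1)) = Mul(A, Mul(2, A, Pow(Add(5, A), -1))) = Mul(2, Pow(A, 2), Pow(Add(5, A), -1)))
Pow(Add(Function('t')(4), Mul(-3, 13)), 2) = Pow(Add(Mul(2, Pow(4, 2), Pow(Add(5, 4), -1)), Mul(-3, 13)), 2) = Pow(Add(Mul(2, 16, Pow(9, -1)), -39), 2) = Pow(Add(Mul(2, 16, Rational(1, 9)), -39), 2) = Pow(Add(Rational(32, 9), -39), 2) = Pow(Rational(-319, 9), 2) = Rational(101761, 81)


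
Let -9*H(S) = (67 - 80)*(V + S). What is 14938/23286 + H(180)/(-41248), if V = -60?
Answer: 12752633/20010436 ≈ 0.63730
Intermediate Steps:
H(S) = -260/3 + 13*S/9 (H(S) = -(67 - 80)*(-60 + S)/9 = -(-13)*(-60 + S)/9 = -(780 - 13*S)/9 = -260/3 + 13*S/9)
14938/23286 + H(180)/(-41248) = 14938/23286 + (-260/3 + (13/9)*180)/(-41248) = 14938*(1/23286) + (-260/3 + 260)*(-1/41248) = 7469/11643 + (520/3)*(-1/41248) = 7469/11643 - 65/15468 = 12752633/20010436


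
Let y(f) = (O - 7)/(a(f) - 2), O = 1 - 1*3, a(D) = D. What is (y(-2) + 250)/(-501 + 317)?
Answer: -1009/736 ≈ -1.3709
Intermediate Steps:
O = -2 (O = 1 - 3 = -2)
y(f) = -9/(-2 + f) (y(f) = (-2 - 7)/(f - 2) = -9/(-2 + f))
(y(-2) + 250)/(-501 + 317) = (-9/(-2 - 2) + 250)/(-501 + 317) = (-9/(-4) + 250)/(-184) = (-9*(-¼) + 250)*(-1/184) = (9/4 + 250)*(-1/184) = (1009/4)*(-1/184) = -1009/736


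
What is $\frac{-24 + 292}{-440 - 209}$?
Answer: $- \frac{268}{649} \approx -0.41294$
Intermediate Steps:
$\frac{-24 + 292}{-440 - 209} = \frac{268}{-649} = 268 \left(- \frac{1}{649}\right) = - \frac{268}{649}$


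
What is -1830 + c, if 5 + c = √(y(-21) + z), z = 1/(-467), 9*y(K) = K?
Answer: -1835 + 2*I*√1146018/1401 ≈ -1835.0 + 1.5282*I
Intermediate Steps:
y(K) = K/9
z = -1/467 ≈ -0.0021413
c = -5 + 2*I*√1146018/1401 (c = -5 + √((⅑)*(-21) - 1/467) = -5 + √(-7/3 - 1/467) = -5 + √(-3272/1401) = -5 + 2*I*√1146018/1401 ≈ -5.0 + 1.5282*I)
-1830 + c = -1830 + (-5 + 2*I*√1146018/1401) = -1835 + 2*I*√1146018/1401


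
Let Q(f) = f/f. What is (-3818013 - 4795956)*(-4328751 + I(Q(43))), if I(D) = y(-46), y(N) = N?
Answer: 37288123165293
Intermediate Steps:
Q(f) = 1
I(D) = -46
(-3818013 - 4795956)*(-4328751 + I(Q(43))) = (-3818013 - 4795956)*(-4328751 - 46) = -8613969*(-4328797) = 37288123165293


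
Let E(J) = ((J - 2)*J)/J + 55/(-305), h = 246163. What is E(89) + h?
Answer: 15021239/61 ≈ 2.4625e+5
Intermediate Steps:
E(J) = -133/61 + J (E(J) = ((-2 + J)*J)/J + 55*(-1/305) = (J*(-2 + J))/J - 11/61 = (-2 + J) - 11/61 = -133/61 + J)
E(89) + h = (-133/61 + 89) + 246163 = 5296/61 + 246163 = 15021239/61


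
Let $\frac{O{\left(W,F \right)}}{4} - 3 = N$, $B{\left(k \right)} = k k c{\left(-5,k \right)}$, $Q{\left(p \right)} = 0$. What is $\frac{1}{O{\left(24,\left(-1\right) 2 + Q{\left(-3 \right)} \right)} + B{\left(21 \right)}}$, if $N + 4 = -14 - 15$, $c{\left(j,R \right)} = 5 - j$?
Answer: $\frac{1}{4290} \approx 0.0002331$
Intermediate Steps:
$N = -33$ ($N = -4 - 29 = -33$)
$B{\left(k \right)} = 10 k^{2}$ ($B{\left(k \right)} = k k \left(5 - -5\right) = k^{2} \left(5 + 5\right) = k^{2} \cdot 10 = 10 k^{2}$)
$O{\left(W,F \right)} = -120$ ($O{\left(W,F \right)} = 12 + 4 \left(-33\right) = 12 - 132 = -120$)
$\frac{1}{O{\left(24,\left(-1\right) 2 + Q{\left(-3 \right)} \right)} + B{\left(21 \right)}} = \frac{1}{-120 + 10 \cdot 21^{2}} = \frac{1}{-120 + 10 \cdot 441} = \frac{1}{-120 + 4410} = \frac{1}{4290}$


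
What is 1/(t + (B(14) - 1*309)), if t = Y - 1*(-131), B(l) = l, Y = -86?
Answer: -1/250 ≈ -0.0040000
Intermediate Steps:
t = 45 (t = -86 - 1*(-131) = -86 + 131 = 45)
1/(t + (B(14) - 1*309)) = 1/(45 + (14 - 1*309)) = 1/(45 + (14 - 309)) = 1/(45 - 295) = 1/(-250) = -1/250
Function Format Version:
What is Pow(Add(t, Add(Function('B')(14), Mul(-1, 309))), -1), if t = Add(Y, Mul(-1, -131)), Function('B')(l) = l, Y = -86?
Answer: Rational(-1, 250) ≈ -0.0040000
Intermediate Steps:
t = 45 (t = Add(-86, Mul(-1, -131)) = Add(-86, 131) = 45)
Pow(Add(t, Add(Function('B')(14), Mul(-1, 309))), -1) = Pow(Add(45, Add(14, Mul(-1, 309))), -1) = Pow(Add(45, Add(14, -309)), -1) = Pow(Add(45, -295), -1) = Pow(-250, -1) = Rational(-1, 250)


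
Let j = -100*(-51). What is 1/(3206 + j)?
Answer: 1/8306 ≈ 0.00012039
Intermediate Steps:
j = 5100
1/(3206 + j) = 1/(3206 + 5100) = 1/8306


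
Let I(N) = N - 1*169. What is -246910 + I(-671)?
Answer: -247750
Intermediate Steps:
I(N) = -169 + N (I(N) = N - 169 = -169 + N)
-246910 + I(-671) = -246910 + (-169 - 671) = -246910 - 840 = -247750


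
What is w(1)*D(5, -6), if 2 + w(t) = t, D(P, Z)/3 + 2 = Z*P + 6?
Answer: 78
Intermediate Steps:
D(P, Z) = 12 + 3*P*Z (D(P, Z) = -6 + 3*(Z*P + 6) = -6 + 3*(P*Z + 6) = -6 + 3*(6 + P*Z) = -6 + (18 + 3*P*Z) = 12 + 3*P*Z)
w(t) = -2 + t
w(1)*D(5, -6) = (-2 + 1)*(12 + 3*5*(-6)) = -(12 - 90) = -1*(-78) = 78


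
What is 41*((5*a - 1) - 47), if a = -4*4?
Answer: -5248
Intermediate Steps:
a = -16
41*((5*a - 1) - 47) = 41*((5*(-16) - 1) - 47) = 41*((-80 - 1) - 47) = 41*(-81 - 47) = 41*(-128) = -5248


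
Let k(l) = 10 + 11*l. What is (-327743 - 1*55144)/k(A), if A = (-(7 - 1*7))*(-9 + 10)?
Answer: -382887/10 ≈ -38289.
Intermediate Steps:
A = 0 (A = -(7 - 7)*1 = -1*0*1 = 0*1 = 0)
(-327743 - 1*55144)/k(A) = (-327743 - 1*55144)/(10 + 11*0) = (-327743 - 55144)/(10 + 0) = -382887/10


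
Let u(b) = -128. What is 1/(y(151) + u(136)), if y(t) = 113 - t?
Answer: -1/166 ≈ -0.0060241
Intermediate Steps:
1/(y(151) + u(136)) = 1/((113 - 1*151) - 128) = 1/((113 - 151) - 128) = 1/(-38 - 128) = 1/(-166) = -1/166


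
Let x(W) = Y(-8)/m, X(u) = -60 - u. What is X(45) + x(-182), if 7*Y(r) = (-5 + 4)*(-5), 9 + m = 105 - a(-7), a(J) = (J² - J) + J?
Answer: -34540/329 ≈ -104.98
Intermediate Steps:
a(J) = J²
m = 47 (m = -9 + (105 - 1*(-7)²) = -9 + (105 - 1*49) = -9 + (105 - 49) = -9 + 56 = 47)
Y(r) = 5/7 (Y(r) = ((-5 + 4)*(-5))/7 = (-1*(-5))/7 = (⅐)*5 = 5/7)
x(W) = 5/329 (x(W) = (5/7)/47 = (5/7)*(1/47) = 5/329)
X(45) + x(-182) = (-60 - 1*45) + 5/329 = (-60 - 45) + 5/329 = -105 + 5/329 = -34540/329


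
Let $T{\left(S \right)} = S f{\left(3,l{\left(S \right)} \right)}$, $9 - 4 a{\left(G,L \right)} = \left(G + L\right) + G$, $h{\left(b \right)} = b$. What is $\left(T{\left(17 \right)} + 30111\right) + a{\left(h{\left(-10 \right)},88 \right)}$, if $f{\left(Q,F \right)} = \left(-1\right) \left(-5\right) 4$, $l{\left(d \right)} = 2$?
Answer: $\frac{121745}{4} \approx 30436.0$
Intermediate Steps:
$f{\left(Q,F \right)} = 20$ ($f{\left(Q,F \right)} = 5 \cdot 4 = 20$)
$a{\left(G,L \right)} = \frac{9}{4} - \frac{G}{2} - \frac{L}{4}$ ($a{\left(G,L \right)} = \frac{9}{4} - \frac{\left(G + L\right) + G}{4} = \frac{9}{4} - \frac{L + 2 G}{4} = \frac{9}{4} - \left(\frac{G}{2} + \frac{L}{4}\right) = \frac{9}{4} - \frac{G}{2} - \frac{L}{4}$)
$T{\left(S \right)} = 20 S$ ($T{\left(S \right)} = S 20 = 20 S$)
$\left(T{\left(17 \right)} + 30111\right) + a{\left(h{\left(-10 \right)},88 \right)} = \left(20 \cdot 17 + 30111\right) - \frac{59}{4} = \left(340 + 30111\right) + \left(\frac{9}{4} + 5 - 22\right) = 30451 - \frac{59}{4} = \frac{121745}{4}$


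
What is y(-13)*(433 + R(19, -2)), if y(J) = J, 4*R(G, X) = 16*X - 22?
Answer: -10907/2 ≈ -5453.5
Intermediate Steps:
R(G, X) = -11/2 + 4*X (R(G, X) = (16*X - 22)/4 = (-22 + 16*X)/4 = -11/2 + 4*X)
y(-13)*(433 + R(19, -2)) = -13*(433 + (-11/2 + 4*(-2))) = -13*(433 + (-11/2 - 8)) = -13*(433 - 27/2) = -13*839/2 = -10907/2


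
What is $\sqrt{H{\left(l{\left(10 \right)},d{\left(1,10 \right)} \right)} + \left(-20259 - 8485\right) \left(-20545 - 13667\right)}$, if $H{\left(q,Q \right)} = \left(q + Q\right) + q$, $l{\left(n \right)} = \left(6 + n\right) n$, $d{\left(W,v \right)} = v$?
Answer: $9 \sqrt{12140618} \approx 31359.0$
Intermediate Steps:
$l{\left(n \right)} = n \left(6 + n\right)$
$H{\left(q,Q \right)} = Q + 2 q$ ($H{\left(q,Q \right)} = \left(Q + q\right) + q = Q + 2 q$)
$\sqrt{H{\left(l{\left(10 \right)},d{\left(1,10 \right)} \right)} + \left(-20259 - 8485\right) \left(-20545 - 13667\right)} = \sqrt{\left(10 + 2 \cdot 10 \left(6 + 10\right)\right) + \left(-20259 - 8485\right) \left(-20545 - 13667\right)} = \sqrt{\left(10 + 2 \cdot 10 \cdot 16\right) - -983389728} = \sqrt{\left(10 + 2 \cdot 160\right) + 983389728} = \sqrt{\left(10 + 320\right) + 983389728} = \sqrt{330 + 983389728} = \sqrt{983390058} = 9 \sqrt{12140618}$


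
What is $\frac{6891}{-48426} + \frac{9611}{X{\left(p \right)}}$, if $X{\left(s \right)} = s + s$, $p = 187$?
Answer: $\frac{38570421}{1509277} \approx 25.556$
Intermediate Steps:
$X{\left(s \right)} = 2 s$
$\frac{6891}{-48426} + \frac{9611}{X{\left(p \right)}} = \frac{6891}{-48426} + \frac{9611}{2 \cdot 187} = 6891 \left(- \frac{1}{48426}\right) + \frac{9611}{374} = - \frac{2297}{16142} + 9611 \cdot \frac{1}{374} = - \frac{2297}{16142} + \frac{9611}{374} = \frac{38570421}{1509277}$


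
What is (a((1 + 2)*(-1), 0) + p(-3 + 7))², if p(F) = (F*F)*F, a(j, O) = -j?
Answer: 4489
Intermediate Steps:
p(F) = F³ (p(F) = F²*F = F³)
(a((1 + 2)*(-1), 0) + p(-3 + 7))² = (-(1 + 2)*(-1) + (-3 + 7)³)² = (-3*(-1) + 4³)² = (-1*(-3) + 64)² = (3 + 64)² = 67² = 4489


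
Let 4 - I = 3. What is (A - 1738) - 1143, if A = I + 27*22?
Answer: -2286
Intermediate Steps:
I = 1 (I = 4 - 1*3 = 4 - 3 = 1)
A = 595 (A = 1 + 27*22 = 1 + 594 = 595)
(A - 1738) - 1143 = (595 - 1738) - 1143 = -1143 - 1143 = -2286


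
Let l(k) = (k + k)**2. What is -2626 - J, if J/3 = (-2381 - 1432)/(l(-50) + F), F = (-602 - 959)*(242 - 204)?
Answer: -129520507/49318 ≈ -2626.2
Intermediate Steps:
F = -59318 (F = -1561*38 = -59318)
l(k) = 4*k**2 (l(k) = (2*k)**2 = 4*k**2)
J = 11439/49318 (J = 3*((-2381 - 1432)/(4*(-50)**2 - 59318)) = 3*(-3813/(4*2500 - 59318)) = 3*(-3813/(10000 - 59318)) = 3*(-3813/(-49318)) = 3*(-3813*(-1/49318)) = 3*(3813/49318) = 11439/49318 ≈ 0.23194)
-2626 - J = -2626 - 1*11439/49318 = -2626 - 11439/49318 = -129520507/49318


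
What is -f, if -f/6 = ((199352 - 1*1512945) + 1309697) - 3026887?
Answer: -18184698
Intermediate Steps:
f = 18184698 (f = -6*(((199352 - 1*1512945) + 1309697) - 3026887) = -6*(((199352 - 1512945) + 1309697) - 3026887) = -6*((-1313593 + 1309697) - 3026887) = -6*(-3896 - 3026887) = -6*(-3030783) = 18184698)
-f = -1*18184698 = -18184698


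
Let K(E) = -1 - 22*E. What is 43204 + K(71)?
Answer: 41641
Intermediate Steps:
K(E) = -1 - 22*E
43204 + K(71) = 43204 + (-1 - 22*71) = 43204 + (-1 - 1562) = 43204 - 1563 = 41641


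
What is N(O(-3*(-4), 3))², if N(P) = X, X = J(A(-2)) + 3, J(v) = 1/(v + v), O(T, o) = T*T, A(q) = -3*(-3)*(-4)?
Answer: 46225/5184 ≈ 8.9169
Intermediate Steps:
A(q) = -36 (A(q) = 9*(-4) = -36)
O(T, o) = T²
J(v) = 1/(2*v)
X = 215/72 (X = (½)/(-36) + 3 = (½)*(-1/36) + 3 = -1/72 + 3 = 215/72 ≈ 2.9861)
N(P) = 215/72
N(O(-3*(-4), 3))² = (215/72)² = 46225/5184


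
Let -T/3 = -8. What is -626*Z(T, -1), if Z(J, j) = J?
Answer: -15024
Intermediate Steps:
T = 24 (T = -3*(-8) = 24)
-626*Z(T, -1) = -626*24 = -15024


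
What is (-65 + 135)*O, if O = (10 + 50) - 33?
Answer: 1890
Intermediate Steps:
O = 27 (O = 60 - 33 = 27)
(-65 + 135)*O = (-65 + 135)*27 = 70*27 = 1890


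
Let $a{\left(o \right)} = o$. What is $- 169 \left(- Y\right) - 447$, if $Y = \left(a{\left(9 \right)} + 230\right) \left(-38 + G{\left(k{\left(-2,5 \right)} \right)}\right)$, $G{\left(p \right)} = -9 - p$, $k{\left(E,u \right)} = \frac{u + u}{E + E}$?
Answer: $- \frac{3595693}{2} \approx -1.7978 \cdot 10^{6}$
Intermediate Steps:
$k{\left(E,u \right)} = \frac{u}{E}$ ($k{\left(E,u \right)} = \frac{2 u}{2 E} = 2 u \frac{1}{2 E} = \frac{u}{E}$)
$Y = - \frac{21271}{2}$ ($Y = \left(9 + 230\right) \left(-38 - \left(9 + \frac{5}{-2}\right)\right) = 239 \left(-38 - \left(9 + 5 \left(- \frac{1}{2}\right)\right)\right) = 239 \left(-38 - \frac{13}{2}\right) = 239 \left(- \frac{89}{2}\right) = - \frac{21271}{2} \approx -10636.0$)
$- 169 \left(- Y\right) - 447 = - 169 \left(\left(-1\right) \left(- \frac{21271}{2}\right)\right) - 447 = \left(-169\right) \frac{21271}{2} - 447 = - \frac{3594799}{2} - 447 = - \frac{3595693}{2}$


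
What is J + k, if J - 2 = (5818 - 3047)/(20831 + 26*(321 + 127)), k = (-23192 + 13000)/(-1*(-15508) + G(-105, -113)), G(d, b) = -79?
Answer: 713964773/501118491 ≈ 1.4247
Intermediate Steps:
k = -10192/15429 (k = (-23192 + 13000)/(-1*(-15508) - 79) = -10192/(15508 - 79) = -10192/15429 ≈ -0.66057)
J = 67729/32479 (J = 2 + (5818 - 3047)/(20831 + 26*(321 + 127)) = 2 + 2771/(20831 + 26*448) = 2 + 2771/(20831 + 11648) = 2 + 2771/32479 = 67729/32479 ≈ 2.0853)
J + k = 67729/32479 - 10192/15429 = 713964773/501118491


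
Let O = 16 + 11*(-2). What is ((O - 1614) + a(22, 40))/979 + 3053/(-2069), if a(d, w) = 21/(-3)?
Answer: -6355150/2025551 ≈ -3.1375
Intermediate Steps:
a(d, w) = -7 (a(d, w) = 21*(-⅓) = -7)
O = -6 (O = 16 - 22 = -6)
((O - 1614) + a(22, 40))/979 + 3053/(-2069) = ((-6 - 1614) - 7)/979 + 3053/(-2069) = (-1620 - 7)*(1/979) + 3053*(-1/2069) = -1627*1/979 - 3053/2069 = -1627/979 - 3053/2069 = -6355150/2025551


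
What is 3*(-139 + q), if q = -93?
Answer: -696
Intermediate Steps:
3*(-139 + q) = 3*(-139 - 93) = 3*(-232) = -696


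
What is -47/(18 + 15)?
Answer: -47/33 ≈ -1.4242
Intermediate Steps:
-47/(18 + 15) = -47/33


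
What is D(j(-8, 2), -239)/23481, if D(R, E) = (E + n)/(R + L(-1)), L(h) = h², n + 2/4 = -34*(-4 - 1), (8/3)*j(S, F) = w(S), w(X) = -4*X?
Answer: -139/610506 ≈ -0.00022768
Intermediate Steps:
j(S, F) = -3*S/2 (j(S, F) = 3*(-4*S)/8 = -3*S/2)
n = 339/2 (n = -½ - 34*(-4 - 1) = -½ - 34*(-5) = -½ + 170 = 339/2 ≈ 169.50)
D(R, E) = (339/2 + E)/(1 + R) (D(R, E) = (E + 339/2)/(R + (-1)²) = (339/2 + E)/(R + 1) = (339/2 + E)/(1 + R))
D(j(-8, 2), -239)/23481 = ((339/2 - 239)/(1 - 3/2*(-8)))/23481 = (-139/2/(1 + 12))*(1/23481) = (-139/2/13)*(1/23481) = ((1/13)*(-139/2))*(1/23481) = -139/26*1/23481 = -139/610506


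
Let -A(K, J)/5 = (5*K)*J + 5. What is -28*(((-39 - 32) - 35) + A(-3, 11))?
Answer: -19432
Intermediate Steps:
A(K, J) = -25 - 25*J*K (A(K, J) = -5*((5*K)*J + 5) = -5*(5*J*K + 5) = -5*(5 + 5*J*K) = -25 - 25*J*K)
-28*(((-39 - 32) - 35) + A(-3, 11)) = -28*(((-39 - 32) - 35) + (-25 - 25*11*(-3))) = -28*((-71 - 35) + (-25 + 825)) = -28*(-106 + 800) = -28*694 = -19432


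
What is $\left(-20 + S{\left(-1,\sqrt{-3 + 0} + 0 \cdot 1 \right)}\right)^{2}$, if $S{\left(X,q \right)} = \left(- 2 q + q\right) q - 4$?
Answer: $441$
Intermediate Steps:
$S{\left(X,q \right)} = -4 - q^{2}$ ($S{\left(X,q \right)} = - q q - 4 = - q^{2} - 4 = -4 - q^{2}$)
$\left(-20 + S{\left(-1,\sqrt{-3 + 0} + 0 \cdot 1 \right)}\right)^{2} = \left(-20 - \left(4 + \left(\sqrt{-3 + 0} + 0 \cdot 1\right)^{2}\right)\right)^{2} = \left(-20 - \left(4 + \left(\sqrt{-3} + 0\right)^{2}\right)\right)^{2} = \left(-20 - \left(4 + \left(i \sqrt{3} + 0\right)^{2}\right)\right)^{2} = \left(-20 - \left(4 + \left(i \sqrt{3}\right)^{2}\right)\right)^{2} = \left(-20 - 1\right)^{2} = \left(-21\right)^{2} = 441$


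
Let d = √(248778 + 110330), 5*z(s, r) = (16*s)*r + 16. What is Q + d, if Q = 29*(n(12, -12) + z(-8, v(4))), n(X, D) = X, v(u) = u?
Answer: -12644/5 + 2*√89777 ≈ -1929.5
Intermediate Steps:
z(s, r) = 16/5 + 16*r*s/5 (z(s, r) = ((16*s)*r + 16)/5 = (16*r*s + 16)/5 = (16 + 16*r*s)/5 = 16/5 + 16*r*s/5)
Q = -12644/5 (Q = 29*(12 + (16/5 + (16/5)*4*(-8))) = 29*(12 + (16/5 - 512/5)) = 29*(12 - 496/5) = 29*(-436/5) = -12644/5 ≈ -2528.8)
d = 2*√89777 (d = √359108 = 2*√89777 ≈ 599.26)
Q + d = -12644/5 + 2*√89777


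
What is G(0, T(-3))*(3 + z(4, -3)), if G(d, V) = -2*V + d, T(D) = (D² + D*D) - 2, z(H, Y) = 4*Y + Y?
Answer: 384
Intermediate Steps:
z(H, Y) = 5*Y
T(D) = -2 + 2*D² (T(D) = (D² + D²) - 2 = 2*D² - 2 = -2 + 2*D²)
G(d, V) = d - 2*V
G(0, T(-3))*(3 + z(4, -3)) = (0 - 2*(-2 + 2*(-3)²))*(3 + 5*(-3)) = (0 - 2*(-2 + 2*9))*(3 - 15) = (0 - 2*(-2 + 18))*(-12) = (0 - 2*16)*(-12) = (0 - 32)*(-12) = -32*(-12) = 384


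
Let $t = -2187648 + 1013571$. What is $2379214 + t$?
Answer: $1205137$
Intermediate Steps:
$t = -1174077$
$2379214 + t = 2379214 - 1174077 = 1205137$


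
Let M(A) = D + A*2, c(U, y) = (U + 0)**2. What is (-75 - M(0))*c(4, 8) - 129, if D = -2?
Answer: -1297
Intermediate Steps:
c(U, y) = U**2
M(A) = -2 + 2*A (M(A) = -2 + A*2 = -2 + 2*A)
(-75 - M(0))*c(4, 8) - 129 = (-75 - (-2 + 2*0))*4**2 - 129 = (-75 - (-2 + 0))*16 - 129 = (-75 - 1*(-2))*16 - 129 = (-75 + 2)*16 - 129 = -73*16 - 129 = -1168 - 129 = -1297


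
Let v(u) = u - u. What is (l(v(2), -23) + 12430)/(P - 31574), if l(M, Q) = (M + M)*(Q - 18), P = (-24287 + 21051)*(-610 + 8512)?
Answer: -6215/12801223 ≈ -0.00048550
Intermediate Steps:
v(u) = 0
P = -25570872 (P = -3236*7902 = -25570872)
l(M, Q) = 2*M*(-18 + Q) (l(M, Q) = (2*M)*(-18 + Q) = 2*M*(-18 + Q))
(l(v(2), -23) + 12430)/(P - 31574) = (2*0*(-18 - 23) + 12430)/(-25570872 - 31574) = (2*0*(-41) + 12430)/(-25602446) = (0 + 12430)*(-1/25602446) = 12430*(-1/25602446) = -6215/12801223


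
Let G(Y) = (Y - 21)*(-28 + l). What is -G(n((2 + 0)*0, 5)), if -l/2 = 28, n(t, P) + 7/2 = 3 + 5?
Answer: -1386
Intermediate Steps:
n(t, P) = 9/2 (n(t, P) = -7/2 + (3 + 5) = -7/2 + 8 = 9/2)
l = -56 (l = -2*28 = -56)
G(Y) = 1764 - 84*Y (G(Y) = (Y - 21)*(-28 - 56) = (-21 + Y)*(-84) = 1764 - 84*Y)
-G(n((2 + 0)*0, 5)) = -(1764 - 84*9/2) = -(1764 - 378) = -1*1386 = -1386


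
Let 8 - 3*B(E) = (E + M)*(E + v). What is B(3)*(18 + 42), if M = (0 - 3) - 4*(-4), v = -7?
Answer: 1440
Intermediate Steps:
M = 13 (M = -3 + 16 = 13)
B(E) = 8/3 - (-7 + E)*(13 + E)/3 (B(E) = 8/3 - (E + 13)*(E - 7)/3 = 8/3 - (13 + E)*(-7 + E)/3 = 8/3 - (-7 + E)*(13 + E)/3)
B(3)*(18 + 42) = (33 - 2*3 - ⅓*3²)*(18 + 42) = (33 - 6 - ⅓*9)*60 = (33 - 6 - 3)*60 = 24*60 = 1440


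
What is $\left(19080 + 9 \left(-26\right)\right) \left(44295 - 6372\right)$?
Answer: $714696858$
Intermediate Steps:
$\left(19080 + 9 \left(-26\right)\right) \left(44295 - 6372\right) = \left(19080 - 234\right) 37923 = 18846 \cdot 37923 = 714696858$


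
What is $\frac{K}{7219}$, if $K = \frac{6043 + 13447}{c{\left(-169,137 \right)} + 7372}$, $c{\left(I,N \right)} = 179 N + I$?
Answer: $\frac{9745}{114514997} \approx 8.5098 \cdot 10^{-5}$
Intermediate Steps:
$c{\left(I,N \right)} = I + 179 N$
$K = \frac{9745}{15863}$ ($K = \frac{6043 + 13447}{\left(-169 + 179 \cdot 137\right) + 7372} = \frac{19490}{\left(-169 + 24523\right) + 7372} = \frac{19490}{24354 + 7372} = \frac{19490}{31726} = 19490 \cdot \frac{1}{31726} = \frac{9745}{15863} \approx 0.61432$)
$\frac{K}{7219} = \frac{9745}{15863 \cdot 7219} = \frac{9745}{15863} \cdot \frac{1}{7219} = \frac{9745}{114514997}$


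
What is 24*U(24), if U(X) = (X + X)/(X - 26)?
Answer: -576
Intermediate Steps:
U(X) = 2*X/(-26 + X) (U(X) = (2*X)/(-26 + X) = 2*X/(-26 + X))
24*U(24) = 24*(2*24/(-26 + 24)) = 24*(2*24/(-2)) = 24*(2*24*(-½)) = 24*(-24) = -576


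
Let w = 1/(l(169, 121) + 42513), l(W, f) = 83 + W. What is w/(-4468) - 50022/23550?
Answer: -318596821733/149993105700 ≈ -2.1241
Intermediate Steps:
w = 1/42765 (w = 1/((83 + 169) + 42513) = 1/(252 + 42513) = 1/42765 ≈ 2.3384e-5)
w/(-4468) - 50022/23550 = (1/42765)/(-4468) - 50022/23550 = (1/42765)*(-1/4468) - 50022*1/23550 = -1/191074020 - 8337/3925 = -318596821733/149993105700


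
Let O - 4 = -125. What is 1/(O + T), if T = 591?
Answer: 1/470 ≈ 0.0021277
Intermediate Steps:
O = -121 (O = 4 - 125 = -121)
1/(O + T) = 1/(-121 + 591) = 1/470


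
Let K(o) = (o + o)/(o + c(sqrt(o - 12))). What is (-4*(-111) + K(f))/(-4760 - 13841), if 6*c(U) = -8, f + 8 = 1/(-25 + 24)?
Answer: -13818/576631 ≈ -0.023963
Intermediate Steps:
f = -9 (f = -8 + 1/(-25 + 24) = -8 + 1/(-1) = -8 - 1 = -9)
c(U) = -4/3 (c(U) = (1/6)*(-8) = -4/3)
K(o) = 2*o/(-4/3 + o) (K(o) = (o + o)/(o - 4/3) = (2*o)/(-4/3 + o) = 2*o/(-4/3 + o))
(-4*(-111) + K(f))/(-4760 - 13841) = (-4*(-111) + 6*(-9)/(-4 + 3*(-9)))/(-4760 - 13841) = (444 + 6*(-9)/(-4 - 27))/(-18601) = (444 + 6*(-9)/(-31))*(-1/18601) = (444 + 6*(-9)*(-1/31))*(-1/18601) = (444 + 54/31)*(-1/18601) = (13818/31)*(-1/18601) = -13818/576631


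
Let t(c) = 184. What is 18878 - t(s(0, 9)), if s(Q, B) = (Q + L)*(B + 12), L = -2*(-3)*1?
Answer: 18694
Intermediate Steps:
L = 6 (L = 6*1 = 6)
s(Q, B) = (6 + Q)*(12 + B) (s(Q, B) = (Q + 6)*(B + 12) = (6 + Q)*(12 + B))
18878 - t(s(0, 9)) = 18878 - 1*184 = 18878 - 184 = 18694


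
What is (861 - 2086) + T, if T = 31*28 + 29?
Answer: -328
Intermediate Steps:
T = 897 (T = 868 + 29 = 897)
(861 - 2086) + T = (861 - 2086) + 897 = -1225 + 897 = -328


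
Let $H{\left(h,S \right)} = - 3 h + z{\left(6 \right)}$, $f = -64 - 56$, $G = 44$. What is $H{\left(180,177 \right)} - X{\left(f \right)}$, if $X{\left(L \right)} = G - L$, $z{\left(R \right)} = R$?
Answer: $-698$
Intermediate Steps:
$f = -120$ ($f = -64 - 56 = -120$)
$X{\left(L \right)} = 44 - L$
$H{\left(h,S \right)} = 6 - 3 h$ ($H{\left(h,S \right)} = - 3 h + 6 = 6 - 3 h$)
$H{\left(180,177 \right)} - X{\left(f \right)} = \left(6 - 540\right) - \left(44 - -120\right) = \left(6 - 540\right) - \left(44 + 120\right) = -534 - 164 = -698$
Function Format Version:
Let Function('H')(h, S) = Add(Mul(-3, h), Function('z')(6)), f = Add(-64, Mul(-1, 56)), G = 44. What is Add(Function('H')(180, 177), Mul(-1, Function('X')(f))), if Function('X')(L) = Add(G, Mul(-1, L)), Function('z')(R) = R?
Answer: -698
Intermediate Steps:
f = -120 (f = Add(-64, -56) = -120)
Function('X')(L) = Add(44, Mul(-1, L))
Function('H')(h, S) = Add(6, Mul(-3, h)) (Function('H')(h, S) = Add(Mul(-3, h), 6) = Add(6, Mul(-3, h)))
Add(Function('H')(180, 177), Mul(-1, Function('X')(f))) = Add(Add(6, Mul(-3, 180)), Mul(-1, Add(44, Mul(-1, -120)))) = Add(Add(6, -540), Mul(-1, Add(44, 120))) = Add(-534, Mul(-1, 164)) = Add(-534, -164) = -698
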